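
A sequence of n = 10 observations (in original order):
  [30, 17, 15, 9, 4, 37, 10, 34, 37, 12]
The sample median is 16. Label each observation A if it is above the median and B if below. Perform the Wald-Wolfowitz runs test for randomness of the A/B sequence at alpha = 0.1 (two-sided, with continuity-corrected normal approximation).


Step 1: Compute median = 16; label A = above, B = below.
Labels in order: AABBBABAAB  (n_A = 5, n_B = 5)
Step 2: Count runs R = 6.
Step 3: Under H0 (random ordering), E[R] = 2*n_A*n_B/(n_A+n_B) + 1 = 2*5*5/10 + 1 = 6.0000.
        Var[R] = 2*n_A*n_B*(2*n_A*n_B - n_A - n_B) / ((n_A+n_B)^2 * (n_A+n_B-1)) = 2000/900 = 2.2222.
        SD[R] = 1.4907.
Step 4: R = E[R], so z = 0 with no continuity correction.
Step 5: Two-sided p-value via normal approximation = 2*(1 - Phi(|z|)) = 1.000000.
Step 6: alpha = 0.1. fail to reject H0.

R = 6, z = 0.0000, p = 1.000000, fail to reject H0.


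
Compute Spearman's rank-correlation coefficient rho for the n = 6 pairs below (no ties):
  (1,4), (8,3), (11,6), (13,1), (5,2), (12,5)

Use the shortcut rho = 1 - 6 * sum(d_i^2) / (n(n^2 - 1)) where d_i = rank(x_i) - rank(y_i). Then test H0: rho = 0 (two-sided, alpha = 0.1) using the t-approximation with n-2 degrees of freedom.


Step 1: Rank x and y separately (midranks; no ties here).
rank(x): 1->1, 8->3, 11->4, 13->6, 5->2, 12->5
rank(y): 4->4, 3->3, 6->6, 1->1, 2->2, 5->5
Step 2: d_i = R_x(i) - R_y(i); compute d_i^2.
  (1-4)^2=9, (3-3)^2=0, (4-6)^2=4, (6-1)^2=25, (2-2)^2=0, (5-5)^2=0
sum(d^2) = 38.
Step 3: rho = 1 - 6*38 / (6*(6^2 - 1)) = 1 - 228/210 = -0.085714.
Step 4: Under H0, t = rho * sqrt((n-2)/(1-rho^2)) = -0.1721 ~ t(4).
Step 5: Two-sided p-value from the t-distribution with 4 df = 0.871743.
Step 6: alpha = 0.1. fail to reject H0.

rho = -0.0857, p = 0.871743, fail to reject H0 at alpha = 0.1.


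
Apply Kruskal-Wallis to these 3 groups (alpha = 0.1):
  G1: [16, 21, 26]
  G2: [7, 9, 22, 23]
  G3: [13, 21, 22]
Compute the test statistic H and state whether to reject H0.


Step 1: Combine all N = 10 observations and assign midranks.
sorted (value, group, rank): (7,G2,1), (9,G2,2), (13,G3,3), (16,G1,4), (21,G1,5.5), (21,G3,5.5), (22,G2,7.5), (22,G3,7.5), (23,G2,9), (26,G1,10)
Step 2: Sum ranks within each group.
R_1 = 19.5 (n_1 = 3)
R_2 = 19.5 (n_2 = 4)
R_3 = 16 (n_3 = 3)
Step 3: H = 12/(N(N+1)) * sum(R_i^2/n_i) - 3(N+1)
     = 12/(10*11) * (19.5^2/3 + 19.5^2/4 + 16^2/3) - 3*11
     = 0.109091 * 307.146 - 33
     = 0.506818.
Step 4: Ties present; correction factor C = 1 - 12/(10^3 - 10) = 0.987879. Corrected H = 0.506818 / 0.987879 = 0.513037.
Step 5: Under H0, H ~ chi^2(2); p-value = 0.773741.
Step 6: alpha = 0.1. fail to reject H0.

H = 0.5130, df = 2, p = 0.773741, fail to reject H0.


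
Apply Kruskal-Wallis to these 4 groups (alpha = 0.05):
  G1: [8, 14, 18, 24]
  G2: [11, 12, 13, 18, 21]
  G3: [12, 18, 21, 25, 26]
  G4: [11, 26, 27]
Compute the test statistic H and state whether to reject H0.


Step 1: Combine all N = 17 observations and assign midranks.
sorted (value, group, rank): (8,G1,1), (11,G2,2.5), (11,G4,2.5), (12,G2,4.5), (12,G3,4.5), (13,G2,6), (14,G1,7), (18,G1,9), (18,G2,9), (18,G3,9), (21,G2,11.5), (21,G3,11.5), (24,G1,13), (25,G3,14), (26,G3,15.5), (26,G4,15.5), (27,G4,17)
Step 2: Sum ranks within each group.
R_1 = 30 (n_1 = 4)
R_2 = 33.5 (n_2 = 5)
R_3 = 54.5 (n_3 = 5)
R_4 = 35 (n_4 = 3)
Step 3: H = 12/(N(N+1)) * sum(R_i^2/n_i) - 3(N+1)
     = 12/(17*18) * (30^2/4 + 33.5^2/5 + 54.5^2/5 + 35^2/3) - 3*18
     = 0.039216 * 1451.83 - 54
     = 2.934641.
Step 4: Ties present; correction factor C = 1 - 48/(17^3 - 17) = 0.990196. Corrected H = 2.934641 / 0.990196 = 2.963696.
Step 5: Under H0, H ~ chi^2(3); p-value = 0.397256.
Step 6: alpha = 0.05. fail to reject H0.

H = 2.9637, df = 3, p = 0.397256, fail to reject H0.


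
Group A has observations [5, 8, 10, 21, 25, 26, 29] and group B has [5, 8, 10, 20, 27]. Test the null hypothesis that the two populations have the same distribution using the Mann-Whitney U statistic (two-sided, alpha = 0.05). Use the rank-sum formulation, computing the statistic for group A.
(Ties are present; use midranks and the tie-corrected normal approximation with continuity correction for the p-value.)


Step 1: Combine and sort all 12 observations; assign midranks.
sorted (value, group): (5,X), (5,Y), (8,X), (8,Y), (10,X), (10,Y), (20,Y), (21,X), (25,X), (26,X), (27,Y), (29,X)
ranks: 5->1.5, 5->1.5, 8->3.5, 8->3.5, 10->5.5, 10->5.5, 20->7, 21->8, 25->9, 26->10, 27->11, 29->12
Step 2: Rank sum for X: R1 = 1.5 + 3.5 + 5.5 + 8 + 9 + 10 + 12 = 49.5.
Step 3: U_X = R1 - n1(n1+1)/2 = 49.5 - 7*8/2 = 49.5 - 28 = 21.5.
       U_Y = n1*n2 - U_X = 35 - 21.5 = 13.5.
Step 4: Ties are present, so use the tie-corrected normal approximation (with continuity correction) for the p-value.
Step 5: p-value = 0.567726; compare to alpha = 0.05. fail to reject H0.

U_X = 21.5, p = 0.567726, fail to reject H0 at alpha = 0.05.


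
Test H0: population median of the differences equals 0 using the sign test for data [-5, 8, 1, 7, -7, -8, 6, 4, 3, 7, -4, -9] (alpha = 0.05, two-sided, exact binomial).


Step 1: Discard zero differences. Original n = 12; n_eff = number of nonzero differences = 12.
Nonzero differences (with sign): -5, +8, +1, +7, -7, -8, +6, +4, +3, +7, -4, -9
Step 2: Count signs: positive = 7, negative = 5.
Step 3: Under H0: P(positive) = 0.5, so the number of positives S ~ Bin(12, 0.5).
Step 4: Two-sided exact p-value = sum of Bin(12,0.5) probabilities at or below the observed probability = 0.774414.
Step 5: alpha = 0.05. fail to reject H0.

n_eff = 12, pos = 7, neg = 5, p = 0.774414, fail to reject H0.


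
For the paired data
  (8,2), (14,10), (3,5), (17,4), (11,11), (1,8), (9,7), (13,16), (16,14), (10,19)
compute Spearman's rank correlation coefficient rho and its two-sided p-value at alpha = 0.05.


Step 1: Rank x and y separately (midranks; no ties here).
rank(x): 8->3, 14->8, 3->2, 17->10, 11->6, 1->1, 9->4, 13->7, 16->9, 10->5
rank(y): 2->1, 10->6, 5->3, 4->2, 11->7, 8->5, 7->4, 16->9, 14->8, 19->10
Step 2: d_i = R_x(i) - R_y(i); compute d_i^2.
  (3-1)^2=4, (8-6)^2=4, (2-3)^2=1, (10-2)^2=64, (6-7)^2=1, (1-5)^2=16, (4-4)^2=0, (7-9)^2=4, (9-8)^2=1, (5-10)^2=25
sum(d^2) = 120.
Step 3: rho = 1 - 6*120 / (10*(10^2 - 1)) = 1 - 720/990 = 0.272727.
Step 4: Under H0, t = rho * sqrt((n-2)/(1-rho^2)) = 0.8018 ~ t(8).
Step 5: Two-sided p-value from the t-distribution with 8 df = 0.445838.
Step 6: alpha = 0.05. fail to reject H0.

rho = 0.2727, p = 0.445838, fail to reject H0 at alpha = 0.05.


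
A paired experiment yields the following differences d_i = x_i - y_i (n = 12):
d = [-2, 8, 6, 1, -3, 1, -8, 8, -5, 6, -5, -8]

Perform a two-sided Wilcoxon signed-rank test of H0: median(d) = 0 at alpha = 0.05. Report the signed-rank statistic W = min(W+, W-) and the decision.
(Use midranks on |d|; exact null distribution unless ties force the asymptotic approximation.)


Step 1: Drop any zero differences (none here) and take |d_i|.
|d| = [2, 8, 6, 1, 3, 1, 8, 8, 5, 6, 5, 8]
Step 2: Midrank |d_i| (ties get averaged ranks).
ranks: |2|->3, |8|->10.5, |6|->7.5, |1|->1.5, |3|->4, |1|->1.5, |8|->10.5, |8|->10.5, |5|->5.5, |6|->7.5, |5|->5.5, |8|->10.5
Step 3: Attach original signs; sum ranks with positive sign and with negative sign.
W+ = 10.5 + 7.5 + 1.5 + 1.5 + 10.5 + 7.5 = 39
W- = 3 + 4 + 10.5 + 5.5 + 5.5 + 10.5 = 39
(Check: W+ + W- = 78 should equal n(n+1)/2 = 78.)
Step 4: Test statistic W = min(W+, W-) = 39.
Step 5: Ties in |d|, so use the tie-corrected normal approximation.
        E[W] = n(n+1)/4 = 12*13/4 = 39.
        Tie groups: |d|=1 (t=2), |d|=5 (t=2), |d|=6 (t=2), |d|=8 (t=4); sum(t^3 - t) = 78.
        Var[W] = n(n+1)(2n+1)/24 - sum(t^3-t)/48 = 3900/24 - 78/48 = 160.875.
        z = (W - E[W]) / sqrt(Var[W]) = (39 - 39) / 12.6837 = 0.0000.
        Two-sided p = 2*Phi(z) = 1.000000.
Step 6: alpha = 0.05. fail to reject H0.

W+ = 39, W- = 39, W = min = 39, p = 1.000000, fail to reject H0.


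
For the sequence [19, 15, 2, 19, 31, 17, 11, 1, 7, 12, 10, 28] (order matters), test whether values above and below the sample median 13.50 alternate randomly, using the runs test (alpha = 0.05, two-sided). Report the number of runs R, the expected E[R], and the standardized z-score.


Step 1: Compute median = 13.50; label A = above, B = below.
Labels in order: AABAAABBBBBA  (n_A = 6, n_B = 6)
Step 2: Count runs R = 5.
Step 3: Under H0 (random ordering), E[R] = 2*n_A*n_B/(n_A+n_B) + 1 = 2*6*6/12 + 1 = 7.0000.
        Var[R] = 2*n_A*n_B*(2*n_A*n_B - n_A - n_B) / ((n_A+n_B)^2 * (n_A+n_B-1)) = 4320/1584 = 2.7273.
        SD[R] = 1.6514.
Step 4: Continuity-corrected z = (R + 0.5 - E[R]) / SD[R] = (5 + 0.5 - 7.0000) / 1.6514 = -0.9083.
Step 5: Two-sided p-value via normal approximation = 2*(1 - Phi(|z|)) = 0.363722.
Step 6: alpha = 0.05. fail to reject H0.

R = 5, z = -0.9083, p = 0.363722, fail to reject H0.


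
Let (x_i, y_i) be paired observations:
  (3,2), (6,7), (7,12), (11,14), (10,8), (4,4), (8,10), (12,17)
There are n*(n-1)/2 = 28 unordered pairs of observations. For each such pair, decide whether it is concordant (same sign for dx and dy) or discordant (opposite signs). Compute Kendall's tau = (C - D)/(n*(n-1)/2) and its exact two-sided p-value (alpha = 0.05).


Step 1: Enumerate the 28 unordered pairs (i,j) with i<j and classify each by sign(x_j-x_i) * sign(y_j-y_i).
  (1,2):dx=+3,dy=+5->C; (1,3):dx=+4,dy=+10->C; (1,4):dx=+8,dy=+12->C; (1,5):dx=+7,dy=+6->C
  (1,6):dx=+1,dy=+2->C; (1,7):dx=+5,dy=+8->C; (1,8):dx=+9,dy=+15->C; (2,3):dx=+1,dy=+5->C
  (2,4):dx=+5,dy=+7->C; (2,5):dx=+4,dy=+1->C; (2,6):dx=-2,dy=-3->C; (2,7):dx=+2,dy=+3->C
  (2,8):dx=+6,dy=+10->C; (3,4):dx=+4,dy=+2->C; (3,5):dx=+3,dy=-4->D; (3,6):dx=-3,dy=-8->C
  (3,7):dx=+1,dy=-2->D; (3,8):dx=+5,dy=+5->C; (4,5):dx=-1,dy=-6->C; (4,6):dx=-7,dy=-10->C
  (4,7):dx=-3,dy=-4->C; (4,8):dx=+1,dy=+3->C; (5,6):dx=-6,dy=-4->C; (5,7):dx=-2,dy=+2->D
  (5,8):dx=+2,dy=+9->C; (6,7):dx=+4,dy=+6->C; (6,8):dx=+8,dy=+13->C; (7,8):dx=+4,dy=+7->C
Step 2: C = 25, D = 3, total pairs = 28.
Step 3: tau = (C - D)/(n(n-1)/2) = (25 - 3)/28 = 0.785714.
Step 4: Exact two-sided p-value (enumerate n! = 40320 permutations of y under H0): p = 0.005506.
Step 5: alpha = 0.05. reject H0.

tau_b = 0.7857 (C=25, D=3), p = 0.005506, reject H0.


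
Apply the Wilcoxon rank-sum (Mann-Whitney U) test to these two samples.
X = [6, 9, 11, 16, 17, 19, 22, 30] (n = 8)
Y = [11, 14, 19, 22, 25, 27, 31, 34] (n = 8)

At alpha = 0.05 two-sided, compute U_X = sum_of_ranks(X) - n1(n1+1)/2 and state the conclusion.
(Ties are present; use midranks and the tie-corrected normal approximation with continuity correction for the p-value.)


Step 1: Combine and sort all 16 observations; assign midranks.
sorted (value, group): (6,X), (9,X), (11,X), (11,Y), (14,Y), (16,X), (17,X), (19,X), (19,Y), (22,X), (22,Y), (25,Y), (27,Y), (30,X), (31,Y), (34,Y)
ranks: 6->1, 9->2, 11->3.5, 11->3.5, 14->5, 16->6, 17->7, 19->8.5, 19->8.5, 22->10.5, 22->10.5, 25->12, 27->13, 30->14, 31->15, 34->16
Step 2: Rank sum for X: R1 = 1 + 2 + 3.5 + 6 + 7 + 8.5 + 10.5 + 14 = 52.5.
Step 3: U_X = R1 - n1(n1+1)/2 = 52.5 - 8*9/2 = 52.5 - 36 = 16.5.
       U_Y = n1*n2 - U_X = 64 - 16.5 = 47.5.
Step 4: Ties are present, so use the tie-corrected normal approximation (with continuity correction) for the p-value.
Step 5: p-value = 0.114382; compare to alpha = 0.05. fail to reject H0.

U_X = 16.5, p = 0.114382, fail to reject H0 at alpha = 0.05.


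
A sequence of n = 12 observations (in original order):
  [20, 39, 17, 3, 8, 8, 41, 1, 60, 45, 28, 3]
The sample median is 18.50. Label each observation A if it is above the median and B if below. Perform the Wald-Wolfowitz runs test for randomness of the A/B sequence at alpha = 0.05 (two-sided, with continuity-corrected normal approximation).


Step 1: Compute median = 18.50; label A = above, B = below.
Labels in order: AABBBBABAAAB  (n_A = 6, n_B = 6)
Step 2: Count runs R = 6.
Step 3: Under H0 (random ordering), E[R] = 2*n_A*n_B/(n_A+n_B) + 1 = 2*6*6/12 + 1 = 7.0000.
        Var[R] = 2*n_A*n_B*(2*n_A*n_B - n_A - n_B) / ((n_A+n_B)^2 * (n_A+n_B-1)) = 4320/1584 = 2.7273.
        SD[R] = 1.6514.
Step 4: Continuity-corrected z = (R + 0.5 - E[R]) / SD[R] = (6 + 0.5 - 7.0000) / 1.6514 = -0.3028.
Step 5: Two-sided p-value via normal approximation = 2*(1 - Phi(|z|)) = 0.762069.
Step 6: alpha = 0.05. fail to reject H0.

R = 6, z = -0.3028, p = 0.762069, fail to reject H0.


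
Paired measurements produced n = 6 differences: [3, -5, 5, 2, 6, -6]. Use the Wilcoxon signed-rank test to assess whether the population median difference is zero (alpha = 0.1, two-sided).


Step 1: Drop any zero differences (none here) and take |d_i|.
|d| = [3, 5, 5, 2, 6, 6]
Step 2: Midrank |d_i| (ties get averaged ranks).
ranks: |3|->2, |5|->3.5, |5|->3.5, |2|->1, |6|->5.5, |6|->5.5
Step 3: Attach original signs; sum ranks with positive sign and with negative sign.
W+ = 2 + 3.5 + 1 + 5.5 = 12
W- = 3.5 + 5.5 = 9
(Check: W+ + W- = 21 should equal n(n+1)/2 = 21.)
Step 4: Test statistic W = min(W+, W-) = 9.
Step 5: Ties in |d|, so use the tie-corrected normal approximation.
        E[W] = n(n+1)/4 = 6*7/4 = 10.5.
        Tie groups: |d|=5 (t=2), |d|=6 (t=2); sum(t^3 - t) = 12.
        Var[W] = n(n+1)(2n+1)/24 - sum(t^3-t)/48 = 546/24 - 12/48 = 22.5.
        z = (W - E[W]) / sqrt(Var[W]) = (9 - 10.5) / 4.7434 = -0.3162.
        Two-sided p = 2*Phi(z) = 0.751830.
Step 6: alpha = 0.1. fail to reject H0.

W+ = 12, W- = 9, W = min = 9, p = 0.751830, fail to reject H0.


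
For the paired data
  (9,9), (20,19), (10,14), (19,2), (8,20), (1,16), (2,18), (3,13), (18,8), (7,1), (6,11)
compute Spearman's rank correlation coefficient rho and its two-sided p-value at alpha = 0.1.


Step 1: Rank x and y separately (midranks; no ties here).
rank(x): 9->7, 20->11, 10->8, 19->10, 8->6, 1->1, 2->2, 3->3, 18->9, 7->5, 6->4
rank(y): 9->4, 19->10, 14->7, 2->2, 20->11, 16->8, 18->9, 13->6, 8->3, 1->1, 11->5
Step 2: d_i = R_x(i) - R_y(i); compute d_i^2.
  (7-4)^2=9, (11-10)^2=1, (8-7)^2=1, (10-2)^2=64, (6-11)^2=25, (1-8)^2=49, (2-9)^2=49, (3-6)^2=9, (9-3)^2=36, (5-1)^2=16, (4-5)^2=1
sum(d^2) = 260.
Step 3: rho = 1 - 6*260 / (11*(11^2 - 1)) = 1 - 1560/1320 = -0.181818.
Step 4: Under H0, t = rho * sqrt((n-2)/(1-rho^2)) = -0.5547 ~ t(9).
Step 5: Two-sided p-value from the t-distribution with 9 df = 0.592615.
Step 6: alpha = 0.1. fail to reject H0.

rho = -0.1818, p = 0.592615, fail to reject H0 at alpha = 0.1.


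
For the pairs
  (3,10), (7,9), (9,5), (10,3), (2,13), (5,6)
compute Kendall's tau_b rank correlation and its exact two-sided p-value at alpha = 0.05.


Step 1: Enumerate the 15 unordered pairs (i,j) with i<j and classify each by sign(x_j-x_i) * sign(y_j-y_i).
  (1,2):dx=+4,dy=-1->D; (1,3):dx=+6,dy=-5->D; (1,4):dx=+7,dy=-7->D; (1,5):dx=-1,dy=+3->D
  (1,6):dx=+2,dy=-4->D; (2,3):dx=+2,dy=-4->D; (2,4):dx=+3,dy=-6->D; (2,5):dx=-5,dy=+4->D
  (2,6):dx=-2,dy=-3->C; (3,4):dx=+1,dy=-2->D; (3,5):dx=-7,dy=+8->D; (3,6):dx=-4,dy=+1->D
  (4,5):dx=-8,dy=+10->D; (4,6):dx=-5,dy=+3->D; (5,6):dx=+3,dy=-7->D
Step 2: C = 1, D = 14, total pairs = 15.
Step 3: tau = (C - D)/(n(n-1)/2) = (1 - 14)/15 = -0.866667.
Step 4: Exact two-sided p-value (enumerate n! = 720 permutations of y under H0): p = 0.016667.
Step 5: alpha = 0.05. reject H0.

tau_b = -0.8667 (C=1, D=14), p = 0.016667, reject H0.


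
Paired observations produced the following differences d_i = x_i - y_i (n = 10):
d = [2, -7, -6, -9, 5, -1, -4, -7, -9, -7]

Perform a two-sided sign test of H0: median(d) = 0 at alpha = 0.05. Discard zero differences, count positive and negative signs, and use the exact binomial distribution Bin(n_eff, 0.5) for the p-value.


Step 1: Discard zero differences. Original n = 10; n_eff = number of nonzero differences = 10.
Nonzero differences (with sign): +2, -7, -6, -9, +5, -1, -4, -7, -9, -7
Step 2: Count signs: positive = 2, negative = 8.
Step 3: Under H0: P(positive) = 0.5, so the number of positives S ~ Bin(10, 0.5).
Step 4: Two-sided exact p-value = sum of Bin(10,0.5) probabilities at or below the observed probability = 0.109375.
Step 5: alpha = 0.05. fail to reject H0.

n_eff = 10, pos = 2, neg = 8, p = 0.109375, fail to reject H0.


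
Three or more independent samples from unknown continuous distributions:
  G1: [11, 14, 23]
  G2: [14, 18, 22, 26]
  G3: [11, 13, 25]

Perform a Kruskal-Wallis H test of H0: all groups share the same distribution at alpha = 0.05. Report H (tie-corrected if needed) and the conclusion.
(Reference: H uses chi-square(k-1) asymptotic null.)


Step 1: Combine all N = 10 observations and assign midranks.
sorted (value, group, rank): (11,G1,1.5), (11,G3,1.5), (13,G3,3), (14,G1,4.5), (14,G2,4.5), (18,G2,6), (22,G2,7), (23,G1,8), (25,G3,9), (26,G2,10)
Step 2: Sum ranks within each group.
R_1 = 14 (n_1 = 3)
R_2 = 27.5 (n_2 = 4)
R_3 = 13.5 (n_3 = 3)
Step 3: H = 12/(N(N+1)) * sum(R_i^2/n_i) - 3(N+1)
     = 12/(10*11) * (14^2/3 + 27.5^2/4 + 13.5^2/3) - 3*11
     = 0.109091 * 315.146 - 33
     = 1.379545.
Step 4: Ties present; correction factor C = 1 - 12/(10^3 - 10) = 0.987879. Corrected H = 1.379545 / 0.987879 = 1.396472.
Step 5: Under H0, H ~ chi^2(2); p-value = 0.497462.
Step 6: alpha = 0.05. fail to reject H0.

H = 1.3965, df = 2, p = 0.497462, fail to reject H0.


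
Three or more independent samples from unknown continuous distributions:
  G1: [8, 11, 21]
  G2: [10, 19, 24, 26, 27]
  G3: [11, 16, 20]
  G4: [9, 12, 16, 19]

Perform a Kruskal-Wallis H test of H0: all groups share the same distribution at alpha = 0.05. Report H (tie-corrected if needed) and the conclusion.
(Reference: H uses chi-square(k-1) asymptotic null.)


Step 1: Combine all N = 15 observations and assign midranks.
sorted (value, group, rank): (8,G1,1), (9,G4,2), (10,G2,3), (11,G1,4.5), (11,G3,4.5), (12,G4,6), (16,G3,7.5), (16,G4,7.5), (19,G2,9.5), (19,G4,9.5), (20,G3,11), (21,G1,12), (24,G2,13), (26,G2,14), (27,G2,15)
Step 2: Sum ranks within each group.
R_1 = 17.5 (n_1 = 3)
R_2 = 54.5 (n_2 = 5)
R_3 = 23 (n_3 = 3)
R_4 = 25 (n_4 = 4)
Step 3: H = 12/(N(N+1)) * sum(R_i^2/n_i) - 3(N+1)
     = 12/(15*16) * (17.5^2/3 + 54.5^2/5 + 23^2/3 + 25^2/4) - 3*16
     = 0.050000 * 1028.72 - 48
     = 3.435833.
Step 4: Ties present; correction factor C = 1 - 18/(15^3 - 15) = 0.994643. Corrected H = 3.435833 / 0.994643 = 3.454339.
Step 5: Under H0, H ~ chi^2(3); p-value = 0.326733.
Step 6: alpha = 0.05. fail to reject H0.

H = 3.4543, df = 3, p = 0.326733, fail to reject H0.


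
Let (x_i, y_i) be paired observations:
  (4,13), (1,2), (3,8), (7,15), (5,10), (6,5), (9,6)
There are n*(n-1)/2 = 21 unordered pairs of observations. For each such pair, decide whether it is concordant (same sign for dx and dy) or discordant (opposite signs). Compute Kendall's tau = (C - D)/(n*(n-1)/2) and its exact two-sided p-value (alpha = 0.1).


Step 1: Enumerate the 21 unordered pairs (i,j) with i<j and classify each by sign(x_j-x_i) * sign(y_j-y_i).
  (1,2):dx=-3,dy=-11->C; (1,3):dx=-1,dy=-5->C; (1,4):dx=+3,dy=+2->C; (1,5):dx=+1,dy=-3->D
  (1,6):dx=+2,dy=-8->D; (1,7):dx=+5,dy=-7->D; (2,3):dx=+2,dy=+6->C; (2,4):dx=+6,dy=+13->C
  (2,5):dx=+4,dy=+8->C; (2,6):dx=+5,dy=+3->C; (2,7):dx=+8,dy=+4->C; (3,4):dx=+4,dy=+7->C
  (3,5):dx=+2,dy=+2->C; (3,6):dx=+3,dy=-3->D; (3,7):dx=+6,dy=-2->D; (4,5):dx=-2,dy=-5->C
  (4,6):dx=-1,dy=-10->C; (4,7):dx=+2,dy=-9->D; (5,6):dx=+1,dy=-5->D; (5,7):dx=+4,dy=-4->D
  (6,7):dx=+3,dy=+1->C
Step 2: C = 13, D = 8, total pairs = 21.
Step 3: tau = (C - D)/(n(n-1)/2) = (13 - 8)/21 = 0.238095.
Step 4: Exact two-sided p-value (enumerate n! = 5040 permutations of y under H0): p = 0.561905.
Step 5: alpha = 0.1. fail to reject H0.

tau_b = 0.2381 (C=13, D=8), p = 0.561905, fail to reject H0.


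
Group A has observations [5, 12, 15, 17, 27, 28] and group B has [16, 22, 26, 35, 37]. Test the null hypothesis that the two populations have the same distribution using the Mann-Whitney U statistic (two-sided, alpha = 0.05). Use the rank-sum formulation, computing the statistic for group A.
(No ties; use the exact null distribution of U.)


Step 1: Combine and sort all 11 observations; assign midranks.
sorted (value, group): (5,X), (12,X), (15,X), (16,Y), (17,X), (22,Y), (26,Y), (27,X), (28,X), (35,Y), (37,Y)
ranks: 5->1, 12->2, 15->3, 16->4, 17->5, 22->6, 26->7, 27->8, 28->9, 35->10, 37->11
Step 2: Rank sum for X: R1 = 1 + 2 + 3 + 5 + 8 + 9 = 28.
Step 3: U_X = R1 - n1(n1+1)/2 = 28 - 6*7/2 = 28 - 21 = 7.
       U_Y = n1*n2 - U_X = 30 - 7 = 23.
Step 4: No ties, so the exact null distribution of U (based on enumerating the C(11,6) = 462 equally likely rank assignments) gives the two-sided p-value.
Step 5: p-value = 0.177489; compare to alpha = 0.05. fail to reject H0.

U_X = 7, p = 0.177489, fail to reject H0 at alpha = 0.05.


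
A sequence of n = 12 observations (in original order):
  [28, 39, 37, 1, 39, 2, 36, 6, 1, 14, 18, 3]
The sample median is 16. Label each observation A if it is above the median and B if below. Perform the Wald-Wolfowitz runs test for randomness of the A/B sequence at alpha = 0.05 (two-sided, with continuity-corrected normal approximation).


Step 1: Compute median = 16; label A = above, B = below.
Labels in order: AAABABABBBAB  (n_A = 6, n_B = 6)
Step 2: Count runs R = 8.
Step 3: Under H0 (random ordering), E[R] = 2*n_A*n_B/(n_A+n_B) + 1 = 2*6*6/12 + 1 = 7.0000.
        Var[R] = 2*n_A*n_B*(2*n_A*n_B - n_A - n_B) / ((n_A+n_B)^2 * (n_A+n_B-1)) = 4320/1584 = 2.7273.
        SD[R] = 1.6514.
Step 4: Continuity-corrected z = (R - 0.5 - E[R]) / SD[R] = (8 - 0.5 - 7.0000) / 1.6514 = 0.3028.
Step 5: Two-sided p-value via normal approximation = 2*(1 - Phi(|z|)) = 0.762069.
Step 6: alpha = 0.05. fail to reject H0.

R = 8, z = 0.3028, p = 0.762069, fail to reject H0.


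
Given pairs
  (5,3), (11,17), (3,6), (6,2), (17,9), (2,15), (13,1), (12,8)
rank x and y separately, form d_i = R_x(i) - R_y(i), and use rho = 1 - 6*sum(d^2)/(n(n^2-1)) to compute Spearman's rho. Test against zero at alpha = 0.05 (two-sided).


Step 1: Rank x and y separately (midranks; no ties here).
rank(x): 5->3, 11->5, 3->2, 6->4, 17->8, 2->1, 13->7, 12->6
rank(y): 3->3, 17->8, 6->4, 2->2, 9->6, 15->7, 1->1, 8->5
Step 2: d_i = R_x(i) - R_y(i); compute d_i^2.
  (3-3)^2=0, (5-8)^2=9, (2-4)^2=4, (4-2)^2=4, (8-6)^2=4, (1-7)^2=36, (7-1)^2=36, (6-5)^2=1
sum(d^2) = 94.
Step 3: rho = 1 - 6*94 / (8*(8^2 - 1)) = 1 - 564/504 = -0.119048.
Step 4: Under H0, t = rho * sqrt((n-2)/(1-rho^2)) = -0.2937 ~ t(6).
Step 5: Two-sided p-value from the t-distribution with 6 df = 0.778886.
Step 6: alpha = 0.05. fail to reject H0.

rho = -0.1190, p = 0.778886, fail to reject H0 at alpha = 0.05.


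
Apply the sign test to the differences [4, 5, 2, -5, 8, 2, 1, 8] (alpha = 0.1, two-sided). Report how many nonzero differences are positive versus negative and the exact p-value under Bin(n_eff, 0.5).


Step 1: Discard zero differences. Original n = 8; n_eff = number of nonzero differences = 8.
Nonzero differences (with sign): +4, +5, +2, -5, +8, +2, +1, +8
Step 2: Count signs: positive = 7, negative = 1.
Step 3: Under H0: P(positive) = 0.5, so the number of positives S ~ Bin(8, 0.5).
Step 4: Two-sided exact p-value = sum of Bin(8,0.5) probabilities at or below the observed probability = 0.070312.
Step 5: alpha = 0.1. reject H0.

n_eff = 8, pos = 7, neg = 1, p = 0.070312, reject H0.


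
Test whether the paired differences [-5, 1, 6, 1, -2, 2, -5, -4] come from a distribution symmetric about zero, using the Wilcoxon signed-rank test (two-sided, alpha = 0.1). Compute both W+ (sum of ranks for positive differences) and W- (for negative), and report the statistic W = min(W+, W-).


Step 1: Drop any zero differences (none here) and take |d_i|.
|d| = [5, 1, 6, 1, 2, 2, 5, 4]
Step 2: Midrank |d_i| (ties get averaged ranks).
ranks: |5|->6.5, |1|->1.5, |6|->8, |1|->1.5, |2|->3.5, |2|->3.5, |5|->6.5, |4|->5
Step 3: Attach original signs; sum ranks with positive sign and with negative sign.
W+ = 1.5 + 8 + 1.5 + 3.5 = 14.5
W- = 6.5 + 3.5 + 6.5 + 5 = 21.5
(Check: W+ + W- = 36 should equal n(n+1)/2 = 36.)
Step 4: Test statistic W = min(W+, W-) = 14.5.
Step 5: Ties in |d|, so use the tie-corrected normal approximation.
        E[W] = n(n+1)/4 = 8*9/4 = 18.
        Tie groups: |d|=1 (t=2), |d|=2 (t=2), |d|=5 (t=2); sum(t^3 - t) = 18.
        Var[W] = n(n+1)(2n+1)/24 - sum(t^3-t)/48 = 1224/24 - 18/48 = 50.625.
        z = (W - E[W]) / sqrt(Var[W]) = (14.5 - 18) / 7.1151 = -0.4919.
        Two-sided p = 2*Phi(z) = 0.622783.
Step 6: alpha = 0.1. fail to reject H0.

W+ = 14.5, W- = 21.5, W = min = 14.5, p = 0.622783, fail to reject H0.


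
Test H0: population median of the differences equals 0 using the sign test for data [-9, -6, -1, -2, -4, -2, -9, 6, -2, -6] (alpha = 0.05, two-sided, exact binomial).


Step 1: Discard zero differences. Original n = 10; n_eff = number of nonzero differences = 10.
Nonzero differences (with sign): -9, -6, -1, -2, -4, -2, -9, +6, -2, -6
Step 2: Count signs: positive = 1, negative = 9.
Step 3: Under H0: P(positive) = 0.5, so the number of positives S ~ Bin(10, 0.5).
Step 4: Two-sided exact p-value = sum of Bin(10,0.5) probabilities at or below the observed probability = 0.021484.
Step 5: alpha = 0.05. reject H0.

n_eff = 10, pos = 1, neg = 9, p = 0.021484, reject H0.


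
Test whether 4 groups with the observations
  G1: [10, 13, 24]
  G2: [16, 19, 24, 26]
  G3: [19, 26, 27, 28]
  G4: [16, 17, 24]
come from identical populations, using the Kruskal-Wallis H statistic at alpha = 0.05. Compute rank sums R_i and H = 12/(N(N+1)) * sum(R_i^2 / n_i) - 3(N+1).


Step 1: Combine all N = 14 observations and assign midranks.
sorted (value, group, rank): (10,G1,1), (13,G1,2), (16,G2,3.5), (16,G4,3.5), (17,G4,5), (19,G2,6.5), (19,G3,6.5), (24,G1,9), (24,G2,9), (24,G4,9), (26,G2,11.5), (26,G3,11.5), (27,G3,13), (28,G3,14)
Step 2: Sum ranks within each group.
R_1 = 12 (n_1 = 3)
R_2 = 30.5 (n_2 = 4)
R_3 = 45 (n_3 = 4)
R_4 = 17.5 (n_4 = 3)
Step 3: H = 12/(N(N+1)) * sum(R_i^2/n_i) - 3(N+1)
     = 12/(14*15) * (12^2/3 + 30.5^2/4 + 45^2/4 + 17.5^2/3) - 3*15
     = 0.057143 * 888.896 - 45
     = 5.794048.
Step 4: Ties present; correction factor C = 1 - 42/(14^3 - 14) = 0.984615. Corrected H = 5.794048 / 0.984615 = 5.884580.
Step 5: Under H0, H ~ chi^2(3); p-value = 0.117363.
Step 6: alpha = 0.05. fail to reject H0.

H = 5.8846, df = 3, p = 0.117363, fail to reject H0.


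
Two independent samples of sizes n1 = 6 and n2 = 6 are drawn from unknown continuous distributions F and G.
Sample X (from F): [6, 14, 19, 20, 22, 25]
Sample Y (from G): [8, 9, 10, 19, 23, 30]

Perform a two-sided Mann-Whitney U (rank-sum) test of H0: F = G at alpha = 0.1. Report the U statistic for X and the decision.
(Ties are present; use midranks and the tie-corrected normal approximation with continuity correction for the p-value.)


Step 1: Combine and sort all 12 observations; assign midranks.
sorted (value, group): (6,X), (8,Y), (9,Y), (10,Y), (14,X), (19,X), (19,Y), (20,X), (22,X), (23,Y), (25,X), (30,Y)
ranks: 6->1, 8->2, 9->3, 10->4, 14->5, 19->6.5, 19->6.5, 20->8, 22->9, 23->10, 25->11, 30->12
Step 2: Rank sum for X: R1 = 1 + 5 + 6.5 + 8 + 9 + 11 = 40.5.
Step 3: U_X = R1 - n1(n1+1)/2 = 40.5 - 6*7/2 = 40.5 - 21 = 19.5.
       U_Y = n1*n2 - U_X = 36 - 19.5 = 16.5.
Step 4: Ties are present, so use the tie-corrected normal approximation (with continuity correction) for the p-value.
Step 5: p-value = 0.872559; compare to alpha = 0.1. fail to reject H0.

U_X = 19.5, p = 0.872559, fail to reject H0 at alpha = 0.1.


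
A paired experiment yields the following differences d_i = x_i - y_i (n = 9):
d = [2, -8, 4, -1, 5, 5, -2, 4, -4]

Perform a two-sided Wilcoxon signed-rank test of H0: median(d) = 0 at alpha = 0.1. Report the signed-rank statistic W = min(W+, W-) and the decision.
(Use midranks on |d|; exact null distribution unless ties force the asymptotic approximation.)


Step 1: Drop any zero differences (none here) and take |d_i|.
|d| = [2, 8, 4, 1, 5, 5, 2, 4, 4]
Step 2: Midrank |d_i| (ties get averaged ranks).
ranks: |2|->2.5, |8|->9, |4|->5, |1|->1, |5|->7.5, |5|->7.5, |2|->2.5, |4|->5, |4|->5
Step 3: Attach original signs; sum ranks with positive sign and with negative sign.
W+ = 2.5 + 5 + 7.5 + 7.5 + 5 = 27.5
W- = 9 + 1 + 2.5 + 5 = 17.5
(Check: W+ + W- = 45 should equal n(n+1)/2 = 45.)
Step 4: Test statistic W = min(W+, W-) = 17.5.
Step 5: Ties in |d|, so use the tie-corrected normal approximation.
        E[W] = n(n+1)/4 = 9*10/4 = 22.5.
        Tie groups: |d|=2 (t=2), |d|=4 (t=3), |d|=5 (t=2); sum(t^3 - t) = 36.
        Var[W] = n(n+1)(2n+1)/24 - sum(t^3-t)/48 = 1710/24 - 36/48 = 70.5.
        z = (W - E[W]) / sqrt(Var[W]) = (17.5 - 22.5) / 8.3964 = -0.5955.
        Two-sided p = 2*Phi(z) = 0.551515.
Step 6: alpha = 0.1. fail to reject H0.

W+ = 27.5, W- = 17.5, W = min = 17.5, p = 0.551515, fail to reject H0.


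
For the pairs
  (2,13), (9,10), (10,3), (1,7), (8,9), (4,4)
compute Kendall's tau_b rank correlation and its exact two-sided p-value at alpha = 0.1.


Step 1: Enumerate the 15 unordered pairs (i,j) with i<j and classify each by sign(x_j-x_i) * sign(y_j-y_i).
  (1,2):dx=+7,dy=-3->D; (1,3):dx=+8,dy=-10->D; (1,4):dx=-1,dy=-6->C; (1,5):dx=+6,dy=-4->D
  (1,6):dx=+2,dy=-9->D; (2,3):dx=+1,dy=-7->D; (2,4):dx=-8,dy=-3->C; (2,5):dx=-1,dy=-1->C
  (2,6):dx=-5,dy=-6->C; (3,4):dx=-9,dy=+4->D; (3,5):dx=-2,dy=+6->D; (3,6):dx=-6,dy=+1->D
  (4,5):dx=+7,dy=+2->C; (4,6):dx=+3,dy=-3->D; (5,6):dx=-4,dy=-5->C
Step 2: C = 6, D = 9, total pairs = 15.
Step 3: tau = (C - D)/(n(n-1)/2) = (6 - 9)/15 = -0.200000.
Step 4: Exact two-sided p-value (enumerate n! = 720 permutations of y under H0): p = 0.719444.
Step 5: alpha = 0.1. fail to reject H0.

tau_b = -0.2000 (C=6, D=9), p = 0.719444, fail to reject H0.


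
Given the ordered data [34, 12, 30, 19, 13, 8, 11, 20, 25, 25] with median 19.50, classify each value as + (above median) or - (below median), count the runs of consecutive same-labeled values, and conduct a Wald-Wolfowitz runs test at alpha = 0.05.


Step 1: Compute median = 19.50; label A = above, B = below.
Labels in order: ABABBBBAAA  (n_A = 5, n_B = 5)
Step 2: Count runs R = 5.
Step 3: Under H0 (random ordering), E[R] = 2*n_A*n_B/(n_A+n_B) + 1 = 2*5*5/10 + 1 = 6.0000.
        Var[R] = 2*n_A*n_B*(2*n_A*n_B - n_A - n_B) / ((n_A+n_B)^2 * (n_A+n_B-1)) = 2000/900 = 2.2222.
        SD[R] = 1.4907.
Step 4: Continuity-corrected z = (R + 0.5 - E[R]) / SD[R] = (5 + 0.5 - 6.0000) / 1.4907 = -0.3354.
Step 5: Two-sided p-value via normal approximation = 2*(1 - Phi(|z|)) = 0.737316.
Step 6: alpha = 0.05. fail to reject H0.

R = 5, z = -0.3354, p = 0.737316, fail to reject H0.


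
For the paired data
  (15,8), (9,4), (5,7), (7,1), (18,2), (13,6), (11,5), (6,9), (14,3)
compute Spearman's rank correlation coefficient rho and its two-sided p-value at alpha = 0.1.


Step 1: Rank x and y separately (midranks; no ties here).
rank(x): 15->8, 9->4, 5->1, 7->3, 18->9, 13->6, 11->5, 6->2, 14->7
rank(y): 8->8, 4->4, 7->7, 1->1, 2->2, 6->6, 5->5, 9->9, 3->3
Step 2: d_i = R_x(i) - R_y(i); compute d_i^2.
  (8-8)^2=0, (4-4)^2=0, (1-7)^2=36, (3-1)^2=4, (9-2)^2=49, (6-6)^2=0, (5-5)^2=0, (2-9)^2=49, (7-3)^2=16
sum(d^2) = 154.
Step 3: rho = 1 - 6*154 / (9*(9^2 - 1)) = 1 - 924/720 = -0.283333.
Step 4: Under H0, t = rho * sqrt((n-2)/(1-rho^2)) = -0.7817 ~ t(7).
Step 5: Two-sided p-value from the t-distribution with 7 df = 0.460030.
Step 6: alpha = 0.1. fail to reject H0.

rho = -0.2833, p = 0.460030, fail to reject H0 at alpha = 0.1.


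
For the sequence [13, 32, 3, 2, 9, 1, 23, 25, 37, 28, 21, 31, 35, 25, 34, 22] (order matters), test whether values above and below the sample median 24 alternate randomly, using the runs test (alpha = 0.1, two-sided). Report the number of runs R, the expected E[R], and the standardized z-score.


Step 1: Compute median = 24; label A = above, B = below.
Labels in order: BABBBBBAAABAAAAB  (n_A = 8, n_B = 8)
Step 2: Count runs R = 7.
Step 3: Under H0 (random ordering), E[R] = 2*n_A*n_B/(n_A+n_B) + 1 = 2*8*8/16 + 1 = 9.0000.
        Var[R] = 2*n_A*n_B*(2*n_A*n_B - n_A - n_B) / ((n_A+n_B)^2 * (n_A+n_B-1)) = 14336/3840 = 3.7333.
        SD[R] = 1.9322.
Step 4: Continuity-corrected z = (R + 0.5 - E[R]) / SD[R] = (7 + 0.5 - 9.0000) / 1.9322 = -0.7763.
Step 5: Two-sided p-value via normal approximation = 2*(1 - Phi(|z|)) = 0.437558.
Step 6: alpha = 0.1. fail to reject H0.

R = 7, z = -0.7763, p = 0.437558, fail to reject H0.


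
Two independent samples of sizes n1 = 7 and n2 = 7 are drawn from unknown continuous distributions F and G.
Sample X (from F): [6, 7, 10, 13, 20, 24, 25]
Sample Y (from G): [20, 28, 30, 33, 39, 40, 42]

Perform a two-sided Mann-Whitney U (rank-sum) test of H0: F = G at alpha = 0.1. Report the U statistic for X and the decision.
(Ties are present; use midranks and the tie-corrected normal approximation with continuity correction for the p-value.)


Step 1: Combine and sort all 14 observations; assign midranks.
sorted (value, group): (6,X), (7,X), (10,X), (13,X), (20,X), (20,Y), (24,X), (25,X), (28,Y), (30,Y), (33,Y), (39,Y), (40,Y), (42,Y)
ranks: 6->1, 7->2, 10->3, 13->4, 20->5.5, 20->5.5, 24->7, 25->8, 28->9, 30->10, 33->11, 39->12, 40->13, 42->14
Step 2: Rank sum for X: R1 = 1 + 2 + 3 + 4 + 5.5 + 7 + 8 = 30.5.
Step 3: U_X = R1 - n1(n1+1)/2 = 30.5 - 7*8/2 = 30.5 - 28 = 2.5.
       U_Y = n1*n2 - U_X = 49 - 2.5 = 46.5.
Step 4: Ties are present, so use the tie-corrected normal approximation (with continuity correction) for the p-value.
Step 5: p-value = 0.005956; compare to alpha = 0.1. reject H0.

U_X = 2.5, p = 0.005956, reject H0 at alpha = 0.1.


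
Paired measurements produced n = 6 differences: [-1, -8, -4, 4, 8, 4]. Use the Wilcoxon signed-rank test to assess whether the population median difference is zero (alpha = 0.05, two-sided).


Step 1: Drop any zero differences (none here) and take |d_i|.
|d| = [1, 8, 4, 4, 8, 4]
Step 2: Midrank |d_i| (ties get averaged ranks).
ranks: |1|->1, |8|->5.5, |4|->3, |4|->3, |8|->5.5, |4|->3
Step 3: Attach original signs; sum ranks with positive sign and with negative sign.
W+ = 3 + 5.5 + 3 = 11.5
W- = 1 + 5.5 + 3 = 9.5
(Check: W+ + W- = 21 should equal n(n+1)/2 = 21.)
Step 4: Test statistic W = min(W+, W-) = 9.5.
Step 5: Ties in |d|, so use the tie-corrected normal approximation.
        E[W] = n(n+1)/4 = 6*7/4 = 10.5.
        Tie groups: |d|=4 (t=3), |d|=8 (t=2); sum(t^3 - t) = 30.
        Var[W] = n(n+1)(2n+1)/24 - sum(t^3-t)/48 = 546/24 - 30/48 = 22.125.
        z = (W - E[W]) / sqrt(Var[W]) = (9.5 - 10.5) / 4.7037 = -0.2126.
        Two-sided p = 2*Phi(z) = 0.831641.
Step 6: alpha = 0.05. fail to reject H0.

W+ = 11.5, W- = 9.5, W = min = 9.5, p = 0.831641, fail to reject H0.


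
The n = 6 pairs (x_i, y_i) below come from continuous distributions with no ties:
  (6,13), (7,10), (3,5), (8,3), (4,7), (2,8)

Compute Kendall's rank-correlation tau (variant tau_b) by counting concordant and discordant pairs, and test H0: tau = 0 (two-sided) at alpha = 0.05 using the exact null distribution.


Step 1: Enumerate the 15 unordered pairs (i,j) with i<j and classify each by sign(x_j-x_i) * sign(y_j-y_i).
  (1,2):dx=+1,dy=-3->D; (1,3):dx=-3,dy=-8->C; (1,4):dx=+2,dy=-10->D; (1,5):dx=-2,dy=-6->C
  (1,6):dx=-4,dy=-5->C; (2,3):dx=-4,dy=-5->C; (2,4):dx=+1,dy=-7->D; (2,5):dx=-3,dy=-3->C
  (2,6):dx=-5,dy=-2->C; (3,4):dx=+5,dy=-2->D; (3,5):dx=+1,dy=+2->C; (3,6):dx=-1,dy=+3->D
  (4,5):dx=-4,dy=+4->D; (4,6):dx=-6,dy=+5->D; (5,6):dx=-2,dy=+1->D
Step 2: C = 7, D = 8, total pairs = 15.
Step 3: tau = (C - D)/(n(n-1)/2) = (7 - 8)/15 = -0.066667.
Step 4: Exact two-sided p-value (enumerate n! = 720 permutations of y under H0): p = 1.000000.
Step 5: alpha = 0.05. fail to reject H0.

tau_b = -0.0667 (C=7, D=8), p = 1.000000, fail to reject H0.


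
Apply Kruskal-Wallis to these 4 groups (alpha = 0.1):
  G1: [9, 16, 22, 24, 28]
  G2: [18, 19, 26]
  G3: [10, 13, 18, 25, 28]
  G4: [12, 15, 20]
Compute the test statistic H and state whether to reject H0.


Step 1: Combine all N = 16 observations and assign midranks.
sorted (value, group, rank): (9,G1,1), (10,G3,2), (12,G4,3), (13,G3,4), (15,G4,5), (16,G1,6), (18,G2,7.5), (18,G3,7.5), (19,G2,9), (20,G4,10), (22,G1,11), (24,G1,12), (25,G3,13), (26,G2,14), (28,G1,15.5), (28,G3,15.5)
Step 2: Sum ranks within each group.
R_1 = 45.5 (n_1 = 5)
R_2 = 30.5 (n_2 = 3)
R_3 = 42 (n_3 = 5)
R_4 = 18 (n_4 = 3)
Step 3: H = 12/(N(N+1)) * sum(R_i^2/n_i) - 3(N+1)
     = 12/(16*17) * (45.5^2/5 + 30.5^2/3 + 42^2/5 + 18^2/3) - 3*17
     = 0.044118 * 1184.93 - 51
     = 1.276471.
Step 4: Ties present; correction factor C = 1 - 12/(16^3 - 16) = 0.997059. Corrected H = 1.276471 / 0.997059 = 1.280236.
Step 5: Under H0, H ~ chi^2(3); p-value = 0.733832.
Step 6: alpha = 0.1. fail to reject H0.

H = 1.2802, df = 3, p = 0.733832, fail to reject H0.


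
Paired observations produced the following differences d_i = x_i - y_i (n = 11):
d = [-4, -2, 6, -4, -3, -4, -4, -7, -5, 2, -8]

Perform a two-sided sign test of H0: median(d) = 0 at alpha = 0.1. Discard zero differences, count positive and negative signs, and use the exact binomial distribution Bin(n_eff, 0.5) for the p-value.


Step 1: Discard zero differences. Original n = 11; n_eff = number of nonzero differences = 11.
Nonzero differences (with sign): -4, -2, +6, -4, -3, -4, -4, -7, -5, +2, -8
Step 2: Count signs: positive = 2, negative = 9.
Step 3: Under H0: P(positive) = 0.5, so the number of positives S ~ Bin(11, 0.5).
Step 4: Two-sided exact p-value = sum of Bin(11,0.5) probabilities at or below the observed probability = 0.065430.
Step 5: alpha = 0.1. reject H0.

n_eff = 11, pos = 2, neg = 9, p = 0.065430, reject H0.


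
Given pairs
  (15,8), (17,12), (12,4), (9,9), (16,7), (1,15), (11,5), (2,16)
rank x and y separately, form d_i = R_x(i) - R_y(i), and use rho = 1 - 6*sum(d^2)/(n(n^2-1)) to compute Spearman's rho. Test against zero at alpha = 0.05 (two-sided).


Step 1: Rank x and y separately (midranks; no ties here).
rank(x): 15->6, 17->8, 12->5, 9->3, 16->7, 1->1, 11->4, 2->2
rank(y): 8->4, 12->6, 4->1, 9->5, 7->3, 15->7, 5->2, 16->8
Step 2: d_i = R_x(i) - R_y(i); compute d_i^2.
  (6-4)^2=4, (8-6)^2=4, (5-1)^2=16, (3-5)^2=4, (7-3)^2=16, (1-7)^2=36, (4-2)^2=4, (2-8)^2=36
sum(d^2) = 120.
Step 3: rho = 1 - 6*120 / (8*(8^2 - 1)) = 1 - 720/504 = -0.428571.
Step 4: Under H0, t = rho * sqrt((n-2)/(1-rho^2)) = -1.1619 ~ t(6).
Step 5: Two-sided p-value from the t-distribution with 6 df = 0.289403.
Step 6: alpha = 0.05. fail to reject H0.

rho = -0.4286, p = 0.289403, fail to reject H0 at alpha = 0.05.


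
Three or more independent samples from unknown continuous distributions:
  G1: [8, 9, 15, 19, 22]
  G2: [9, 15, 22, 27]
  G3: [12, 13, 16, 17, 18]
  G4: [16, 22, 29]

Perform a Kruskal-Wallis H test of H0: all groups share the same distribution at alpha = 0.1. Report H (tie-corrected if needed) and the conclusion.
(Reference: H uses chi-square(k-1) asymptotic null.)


Step 1: Combine all N = 17 observations and assign midranks.
sorted (value, group, rank): (8,G1,1), (9,G1,2.5), (9,G2,2.5), (12,G3,4), (13,G3,5), (15,G1,6.5), (15,G2,6.5), (16,G3,8.5), (16,G4,8.5), (17,G3,10), (18,G3,11), (19,G1,12), (22,G1,14), (22,G2,14), (22,G4,14), (27,G2,16), (29,G4,17)
Step 2: Sum ranks within each group.
R_1 = 36 (n_1 = 5)
R_2 = 39 (n_2 = 4)
R_3 = 38.5 (n_3 = 5)
R_4 = 39.5 (n_4 = 3)
Step 3: H = 12/(N(N+1)) * sum(R_i^2/n_i) - 3(N+1)
     = 12/(17*18) * (36^2/5 + 39^2/4 + 38.5^2/5 + 39.5^2/3) - 3*18
     = 0.039216 * 1455.98 - 54
     = 3.097386.
Step 4: Ties present; correction factor C = 1 - 42/(17^3 - 17) = 0.991422. Corrected H = 3.097386 / 0.991422 = 3.124186.
Step 5: Under H0, H ~ chi^2(3); p-value = 0.372872.
Step 6: alpha = 0.1. fail to reject H0.

H = 3.1242, df = 3, p = 0.372872, fail to reject H0.


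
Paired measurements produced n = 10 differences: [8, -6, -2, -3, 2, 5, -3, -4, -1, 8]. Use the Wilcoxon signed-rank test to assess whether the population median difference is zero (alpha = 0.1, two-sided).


Step 1: Drop any zero differences (none here) and take |d_i|.
|d| = [8, 6, 2, 3, 2, 5, 3, 4, 1, 8]
Step 2: Midrank |d_i| (ties get averaged ranks).
ranks: |8|->9.5, |6|->8, |2|->2.5, |3|->4.5, |2|->2.5, |5|->7, |3|->4.5, |4|->6, |1|->1, |8|->9.5
Step 3: Attach original signs; sum ranks with positive sign and with negative sign.
W+ = 9.5 + 2.5 + 7 + 9.5 = 28.5
W- = 8 + 2.5 + 4.5 + 4.5 + 6 + 1 = 26.5
(Check: W+ + W- = 55 should equal n(n+1)/2 = 55.)
Step 4: Test statistic W = min(W+, W-) = 26.5.
Step 5: Ties in |d|, so use the tie-corrected normal approximation.
        E[W] = n(n+1)/4 = 10*11/4 = 27.5.
        Tie groups: |d|=2 (t=2), |d|=3 (t=2), |d|=8 (t=2); sum(t^3 - t) = 18.
        Var[W] = n(n+1)(2n+1)/24 - sum(t^3-t)/48 = 2310/24 - 18/48 = 95.875.
        z = (W - E[W]) / sqrt(Var[W]) = (26.5 - 27.5) / 9.7916 = -0.1021.
        Two-sided p = 2*Phi(z) = 0.918655.
Step 6: alpha = 0.1. fail to reject H0.

W+ = 28.5, W- = 26.5, W = min = 26.5, p = 0.918655, fail to reject H0.
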